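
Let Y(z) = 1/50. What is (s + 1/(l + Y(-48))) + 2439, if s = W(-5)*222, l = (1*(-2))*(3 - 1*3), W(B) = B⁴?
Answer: 141239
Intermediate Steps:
l = 0 (l = -2*(3 - 3) = -2*0 = 0)
Y(z) = 1/50
s = 138750 (s = (-5)⁴*222 = 625*222 = 138750)
(s + 1/(l + Y(-48))) + 2439 = (138750 + 1/(0 + 1/50)) + 2439 = (138750 + 1/(1/50)) + 2439 = (138750 + 50) + 2439 = 138800 + 2439 = 141239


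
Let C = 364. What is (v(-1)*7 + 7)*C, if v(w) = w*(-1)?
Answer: 5096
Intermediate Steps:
v(w) = -w
(v(-1)*7 + 7)*C = (-1*(-1)*7 + 7)*364 = (1*7 + 7)*364 = (7 + 7)*364 = 14*364 = 5096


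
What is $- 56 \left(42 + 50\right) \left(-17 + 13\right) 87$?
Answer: $1792896$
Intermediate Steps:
$- 56 \left(42 + 50\right) \left(-17 + 13\right) 87 = - 56 \cdot 92 \left(-4\right) 87 = \left(-56\right) \left(-368\right) 87 = 20608 \cdot 87 = 1792896$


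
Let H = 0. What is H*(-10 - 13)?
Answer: 0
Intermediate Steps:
H*(-10 - 13) = 0*(-10 - 13) = 0*(-23) = 0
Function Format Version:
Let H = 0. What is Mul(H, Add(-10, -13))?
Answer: 0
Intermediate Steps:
Mul(H, Add(-10, -13)) = Mul(0, Add(-10, -13)) = Mul(0, -23) = 0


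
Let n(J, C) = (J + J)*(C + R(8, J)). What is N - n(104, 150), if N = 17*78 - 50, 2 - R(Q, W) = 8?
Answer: -28676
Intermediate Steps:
R(Q, W) = -6 (R(Q, W) = 2 - 1*8 = 2 - 8 = -6)
n(J, C) = 2*J*(-6 + C) (n(J, C) = (J + J)*(C - 6) = (2*J)*(-6 + C) = 2*J*(-6 + C))
N = 1276 (N = 1326 - 50 = 1276)
N - n(104, 150) = 1276 - 2*104*(-6 + 150) = 1276 - 2*104*144 = 1276 - 1*29952 = 1276 - 29952 = -28676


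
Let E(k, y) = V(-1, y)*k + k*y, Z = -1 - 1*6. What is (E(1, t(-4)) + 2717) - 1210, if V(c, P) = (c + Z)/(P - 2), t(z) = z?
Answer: 4513/3 ≈ 1504.3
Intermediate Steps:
Z = -7 (Z = -1 - 6 = -7)
V(c, P) = (-7 + c)/(-2 + P) (V(c, P) = (c - 7)/(P - 2) = (-7 + c)/(-2 + P))
E(k, y) = k*y - 8*k/(-2 + y) (E(k, y) = ((-7 - 1)/(-2 + y))*k + k*y = (-8/(-2 + y))*k + k*y = -8*k/(-2 + y) + k*y = k*y - 8*k/(-2 + y))
(E(1, t(-4)) + 2717) - 1210 = (1*(-8 - 4*(-2 - 4))/(-2 - 4) + 2717) - 1210 = (1*(-8 - 4*(-6))/(-6) + 2717) - 1210 = (1*(-1/6)*(-8 + 24) + 2717) - 1210 = (1*(-1/6)*16 + 2717) - 1210 = (-8/3 + 2717) - 1210 = 8143/3 - 1210 = 4513/3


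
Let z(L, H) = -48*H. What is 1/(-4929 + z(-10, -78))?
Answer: -1/1185 ≈ -0.00084388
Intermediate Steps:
1/(-4929 + z(-10, -78)) = 1/(-4929 - 48*(-78)) = 1/(-4929 + 3744) = 1/(-1185) = -1/1185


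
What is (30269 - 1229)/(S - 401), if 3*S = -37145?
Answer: -21780/9587 ≈ -2.2718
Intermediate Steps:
S = -37145/3 (S = (1/3)*(-37145) = -37145/3 ≈ -12382.)
(30269 - 1229)/(S - 401) = (30269 - 1229)/(-37145/3 - 401) = 29040/(-38348/3) = 29040*(-3/38348) = -21780/9587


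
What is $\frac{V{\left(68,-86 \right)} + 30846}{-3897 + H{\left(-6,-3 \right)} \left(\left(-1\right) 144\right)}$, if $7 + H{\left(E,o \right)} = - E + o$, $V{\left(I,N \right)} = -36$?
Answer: $- \frac{10270}{1107} \approx -9.2773$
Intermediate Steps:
$H{\left(E,o \right)} = -7 + o - E$ ($H{\left(E,o \right)} = -7 - \left(E - o\right) = -7 + o - E$)
$\frac{V{\left(68,-86 \right)} + 30846}{-3897 + H{\left(-6,-3 \right)} \left(\left(-1\right) 144\right)} = \frac{-36 + 30846}{-3897 + \left(-7 - 3 - -6\right) \left(\left(-1\right) 144\right)} = \frac{30810}{-3897 + \left(-7 - 3 + 6\right) \left(-144\right)} = \frac{30810}{-3897 - -576} = \frac{30810}{-3897 + 576} = \frac{30810}{-3321} = 30810 \left(- \frac{1}{3321}\right) = - \frac{10270}{1107}$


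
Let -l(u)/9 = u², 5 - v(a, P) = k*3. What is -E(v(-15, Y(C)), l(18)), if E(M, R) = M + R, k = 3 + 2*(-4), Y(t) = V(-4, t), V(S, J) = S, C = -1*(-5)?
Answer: 2896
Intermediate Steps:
C = 5
Y(t) = -4
k = -5 (k = 3 - 8 = -5)
v(a, P) = 20 (v(a, P) = 5 - (-5)*3 = 5 - 1*(-15) = 5 + 15 = 20)
l(u) = -9*u²
-E(v(-15, Y(C)), l(18)) = -(20 - 9*18²) = -(20 - 9*324) = -(20 - 2916) = -1*(-2896) = 2896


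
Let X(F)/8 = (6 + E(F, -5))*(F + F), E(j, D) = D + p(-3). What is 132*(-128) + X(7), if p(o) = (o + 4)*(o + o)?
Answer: -17456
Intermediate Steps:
p(o) = 2*o*(4 + o) (p(o) = (4 + o)*(2*o) = 2*o*(4 + o))
E(j, D) = -6 + D (E(j, D) = D + 2*(-3)*(4 - 3) = D + 2*(-3)*1 = D - 6 = -6 + D)
X(F) = -80*F (X(F) = 8*((6 + (-6 - 5))*(F + F)) = 8*((6 - 11)*(2*F)) = 8*(-10*F) = -80*F)
132*(-128) + X(7) = 132*(-128) - 80*7 = -16896 - 560 = -17456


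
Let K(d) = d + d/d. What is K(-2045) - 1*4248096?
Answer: -4250140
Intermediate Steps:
K(d) = 1 + d (K(d) = d + 1 = 1 + d)
K(-2045) - 1*4248096 = (1 - 2045) - 1*4248096 = -2044 - 4248096 = -4250140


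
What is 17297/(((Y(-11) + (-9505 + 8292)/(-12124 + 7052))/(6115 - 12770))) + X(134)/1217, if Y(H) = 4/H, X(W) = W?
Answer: 1563188492145374/1690413 ≈ 9.2474e+8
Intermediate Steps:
17297/(((Y(-11) + (-9505 + 8292)/(-12124 + 7052))/(6115 - 12770))) + X(134)/1217 = 17297/(((4/(-11) + (-9505 + 8292)/(-12124 + 7052))/(6115 - 12770))) + 134/1217 = 17297/(((4*(-1/11) - 1213/(-5072))/(-6655))) + 134*(1/1217) = 17297/(((-4/11 - 1213*(-1/5072))*(-1/6655))) + 134/1217 = 17297/(((-4/11 + 1213/5072)*(-1/6655))) + 134/1217 = 17297/((-6945/55792*(-1/6655))) + 134/1217 = 17297/(1389/74259152) + 134/1217 = 17297*(74259152/1389) + 134/1217 = 1284460552144/1389 + 134/1217 = 1563188492145374/1690413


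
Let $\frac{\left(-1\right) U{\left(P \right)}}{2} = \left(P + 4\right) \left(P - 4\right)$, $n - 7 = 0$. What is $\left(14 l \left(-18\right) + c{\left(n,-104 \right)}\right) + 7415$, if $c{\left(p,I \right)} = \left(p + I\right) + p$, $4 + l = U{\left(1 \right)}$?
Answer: $773$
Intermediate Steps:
$n = 7$ ($n = 7 + 0 = 7$)
$U{\left(P \right)} = - 2 \left(-4 + P\right) \left(4 + P\right)$ ($U{\left(P \right)} = - 2 \left(P + 4\right) \left(P - 4\right) = - 2 \left(4 + P\right) \left(-4 + P\right) = - 2 \left(-4 + P\right) \left(4 + P\right)$)
$l = 26$ ($l = -4 + \left(32 - 2 \cdot 1^{2}\right) = -4 + \left(32 - 2\right) = -4 + 30 = 26$)
$c{\left(p,I \right)} = I + 2 p$ ($c{\left(p,I \right)} = \left(I + p\right) + p = I + 2 p$)
$\left(14 l \left(-18\right) + c{\left(n,-104 \right)}\right) + 7415 = \left(14 \cdot 26 \left(-18\right) + \left(-104 + 2 \cdot 7\right)\right) + 7415 = \left(364 \left(-18\right) + \left(-104 + 14\right)\right) + 7415 = \left(-6552 - 90\right) + 7415 = -6642 + 7415 = 773$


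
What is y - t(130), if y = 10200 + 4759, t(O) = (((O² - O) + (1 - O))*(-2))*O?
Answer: 4341619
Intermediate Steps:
t(O) = O*(-2 - 2*O² + 4*O) (t(O) = ((1 + O² - 2*O)*(-2))*O = (-2 - 2*O² + 4*O)*O = O*(-2 - 2*O² + 4*O))
y = 14959
y - t(130) = 14959 - 2*130*(-1 - 1*130² + 2*130) = 14959 - 2*130*(-1 - 1*16900 + 260) = 14959 - 2*130*(-1 - 16900 + 260) = 14959 - 2*130*(-16641) = 14959 - 1*(-4326660) = 14959 + 4326660 = 4341619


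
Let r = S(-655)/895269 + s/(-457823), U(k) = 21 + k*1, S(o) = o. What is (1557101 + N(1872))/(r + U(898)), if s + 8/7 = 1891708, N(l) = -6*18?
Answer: 4467204700716683037/2624866993814104 ≈ 1701.9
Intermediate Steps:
U(k) = 21 + k
N(l) = -108
s = 13241948/7 (s = -8/7 + 1891708 = 13241948/7 ≈ 1.8917e+6)
r = -11857204662467/2869123175709 (r = -655/895269 + (13241948/7)/(-457823) = -655*1/895269 + (13241948/7)*(-1/457823) = -655/895269 - 13241948/3204761 = -11857204662467/2869123175709 ≈ -4.1327)
(1557101 + N(1872))/(r + U(898)) = (1557101 - 108)/(-11857204662467/2869123175709 + (21 + 898)) = 1556993/(-11857204662467/2869123175709 + 919) = 1556993/(2624866993814104/2869123175709) = 1556993*(2869123175709/2624866993814104) = 4467204700716683037/2624866993814104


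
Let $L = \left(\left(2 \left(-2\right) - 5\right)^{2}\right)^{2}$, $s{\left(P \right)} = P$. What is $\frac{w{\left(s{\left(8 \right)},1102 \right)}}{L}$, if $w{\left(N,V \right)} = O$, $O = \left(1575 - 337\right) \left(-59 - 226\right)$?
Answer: $- \frac{117610}{2187} \approx -53.777$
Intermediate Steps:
$O = -352830$ ($O = 1238 \left(-285\right) = -352830$)
$w{\left(N,V \right)} = -352830$
$L = 6561$ ($L = \left(\left(-4 - 5\right)^{2}\right)^{2} = \left(\left(-9\right)^{2}\right)^{2} = 81^{2} = 6561$)
$\frac{w{\left(s{\left(8 \right)},1102 \right)}}{L} = - \frac{352830}{6561} = \left(-352830\right) \frac{1}{6561} = - \frac{117610}{2187}$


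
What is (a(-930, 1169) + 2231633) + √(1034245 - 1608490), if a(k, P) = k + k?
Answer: 2229773 + 3*I*√63805 ≈ 2.2298e+6 + 757.79*I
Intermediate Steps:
a(k, P) = 2*k
(a(-930, 1169) + 2231633) + √(1034245 - 1608490) = (2*(-930) + 2231633) + √(1034245 - 1608490) = (-1860 + 2231633) + √(-574245) = 2229773 + 3*I*√63805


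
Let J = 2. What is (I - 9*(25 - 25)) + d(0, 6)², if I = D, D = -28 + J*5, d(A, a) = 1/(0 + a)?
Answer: -647/36 ≈ -17.972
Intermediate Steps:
d(A, a) = 1/a
D = -18 (D = -28 + 2*5 = -28 + 10 = -18)
I = -18
(I - 9*(25 - 25)) + d(0, 6)² = (-18 - 9*(25 - 25)) + (1/6)² = (-18 - 9*0) + (⅙)² = (-18 + 0) + 1/36 = -18 + 1/36 = -647/36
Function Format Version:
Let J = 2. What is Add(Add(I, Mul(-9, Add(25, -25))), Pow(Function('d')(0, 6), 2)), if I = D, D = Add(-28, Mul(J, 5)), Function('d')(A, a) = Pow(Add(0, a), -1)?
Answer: Rational(-647, 36) ≈ -17.972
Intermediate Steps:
Function('d')(A, a) = Pow(a, -1)
D = -18 (D = Add(-28, Mul(2, 5)) = Add(-28, 10) = -18)
I = -18
Add(Add(I, Mul(-9, Add(25, -25))), Pow(Function('d')(0, 6), 2)) = Add(Add(-18, Mul(-9, Add(25, -25))), Pow(Pow(6, -1), 2)) = Add(Add(-18, Mul(-9, 0)), Pow(Rational(1, 6), 2)) = Add(Add(-18, 0), Rational(1, 36)) = Add(-18, Rational(1, 36)) = Rational(-647, 36)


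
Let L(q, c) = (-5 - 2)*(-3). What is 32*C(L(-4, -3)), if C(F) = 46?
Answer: 1472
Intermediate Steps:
L(q, c) = 21 (L(q, c) = -7*(-3) = 21)
32*C(L(-4, -3)) = 32*46 = 1472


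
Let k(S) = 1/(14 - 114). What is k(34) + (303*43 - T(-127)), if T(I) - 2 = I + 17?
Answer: 1313699/100 ≈ 13137.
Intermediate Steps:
T(I) = 19 + I (T(I) = 2 + (I + 17) = 2 + (17 + I) = 19 + I)
k(S) = -1/100 (k(S) = 1/(-100) = -1/100)
k(34) + (303*43 - T(-127)) = -1/100 + (303*43 - (19 - 127)) = -1/100 + (13029 - 1*(-108)) = -1/100 + (13029 + 108) = -1/100 + 13137 = 1313699/100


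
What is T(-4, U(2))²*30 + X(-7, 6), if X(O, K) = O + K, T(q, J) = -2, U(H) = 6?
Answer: 119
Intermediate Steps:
X(O, K) = K + O
T(-4, U(2))²*30 + X(-7, 6) = (-2)²*30 + (6 - 7) = 4*30 - 1 = 120 - 1 = 119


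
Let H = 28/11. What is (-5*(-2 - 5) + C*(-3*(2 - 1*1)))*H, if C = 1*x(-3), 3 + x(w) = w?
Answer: 1484/11 ≈ 134.91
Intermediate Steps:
H = 28/11 (H = 28*(1/11) = 28/11 ≈ 2.5455)
x(w) = -3 + w
C = -6 (C = 1*(-3 - 3) = 1*(-6) = -6)
(-5*(-2 - 5) + C*(-3*(2 - 1*1)))*H = (-5*(-2 - 5) - (-18)*(2 - 1*1))*(28/11) = (-5*(-7) - (-18)*(2 - 1))*(28/11) = (35 - (-18))*(28/11) = (35 - 6*(-3))*(28/11) = (35 + 18)*(28/11) = 53*(28/11) = 1484/11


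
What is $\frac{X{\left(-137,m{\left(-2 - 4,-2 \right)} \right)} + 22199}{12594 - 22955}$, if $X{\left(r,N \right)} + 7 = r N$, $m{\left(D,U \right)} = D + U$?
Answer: $- \frac{23288}{10361} \approx -2.2477$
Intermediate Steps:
$X{\left(r,N \right)} = -7 + N r$ ($X{\left(r,N \right)} = -7 + r N = -7 + N r$)
$\frac{X{\left(-137,m{\left(-2 - 4,-2 \right)} \right)} + 22199}{12594 - 22955} = \frac{\left(-7 + \left(\left(-2 - 4\right) - 2\right) \left(-137\right)\right) + 22199}{12594 - 22955} = \frac{\left(-7 + \left(-6 - 2\right) \left(-137\right)\right) + 22199}{-10361} = \left(\left(-7 - -1096\right) + 22199\right) \left(- \frac{1}{10361}\right) = \left(\left(-7 + 1096\right) + 22199\right) \left(- \frac{1}{10361}\right) = \left(1089 + 22199\right) \left(- \frac{1}{10361}\right) = 23288 \left(- \frac{1}{10361}\right) = - \frac{23288}{10361}$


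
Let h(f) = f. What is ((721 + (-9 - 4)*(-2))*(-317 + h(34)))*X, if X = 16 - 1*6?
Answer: -2114010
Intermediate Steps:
X = 10 (X = 16 - 6 = 10)
((721 + (-9 - 4)*(-2))*(-317 + h(34)))*X = ((721 + (-9 - 4)*(-2))*(-317 + 34))*10 = ((721 - 13*(-2))*(-283))*10 = ((721 + 26)*(-283))*10 = (747*(-283))*10 = -211401*10 = -2114010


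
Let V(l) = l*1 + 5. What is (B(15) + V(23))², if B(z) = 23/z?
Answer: 196249/225 ≈ 872.22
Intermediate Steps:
V(l) = 5 + l (V(l) = l + 5 = 5 + l)
(B(15) + V(23))² = (23/15 + (5 + 23))² = (23*(1/15) + 28)² = (23/15 + 28)² = (443/15)² = 196249/225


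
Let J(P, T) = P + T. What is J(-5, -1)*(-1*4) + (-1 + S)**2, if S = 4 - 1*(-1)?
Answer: 40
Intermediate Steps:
S = 5 (S = 4 + 1 = 5)
J(-5, -1)*(-1*4) + (-1 + S)**2 = (-5 - 1)*(-1*4) + (-1 + 5)**2 = -6*(-4) + 4**2 = 24 + 16 = 40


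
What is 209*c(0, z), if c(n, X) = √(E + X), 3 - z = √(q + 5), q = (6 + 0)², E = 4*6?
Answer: 209*√(27 - √41) ≈ 948.52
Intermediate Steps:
E = 24
q = 36 (q = 6² = 36)
z = 3 - √41 (z = 3 - √(36 + 5) = 3 - √41 ≈ -3.4031)
c(n, X) = √(24 + X)
209*c(0, z) = 209*√(24 + (3 - √41)) = 209*√(27 - √41)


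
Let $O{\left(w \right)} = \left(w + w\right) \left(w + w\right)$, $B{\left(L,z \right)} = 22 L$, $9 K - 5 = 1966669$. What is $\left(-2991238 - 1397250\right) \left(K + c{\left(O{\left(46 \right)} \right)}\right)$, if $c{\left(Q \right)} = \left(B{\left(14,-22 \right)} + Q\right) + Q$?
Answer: $- \frac{3103828353808}{3} \approx -1.0346 \cdot 10^{12}$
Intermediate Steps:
$K = \frac{655558}{3}$ ($K = \frac{5}{9} + \frac{1}{9} \cdot 1966669 = \frac{5}{9} + \frac{1966669}{9} = \frac{655558}{3} \approx 2.1852 \cdot 10^{5}$)
$O{\left(w \right)} = 4 w^{2}$ ($O{\left(w \right)} = 2 w 2 w = 4 w^{2}$)
$c{\left(Q \right)} = 308 + 2 Q$ ($c{\left(Q \right)} = \left(22 \cdot 14 + Q\right) + Q = \left(308 + Q\right) + Q = 308 + 2 Q$)
$\left(-2991238 - 1397250\right) \left(K + c{\left(O{\left(46 \right)} \right)}\right) = \left(-2991238 - 1397250\right) \left(\frac{655558}{3} + \left(308 + 2 \cdot 4 \cdot 46^{2}\right)\right) = - 4388488 \left(\frac{655558}{3} + \left(308 + 2 \cdot 4 \cdot 2116\right)\right) = - 4388488 \left(\frac{655558}{3} + \left(308 + 2 \cdot 8464\right)\right) = - 4388488 \left(\frac{655558}{3} + \left(308 + 16928\right)\right) = - 4388488 \left(\frac{655558}{3} + 17236\right) = \left(-4388488\right) \frac{707266}{3} = - \frac{3103828353808}{3}$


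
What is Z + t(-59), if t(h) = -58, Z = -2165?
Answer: -2223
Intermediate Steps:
Z + t(-59) = -2165 - 58 = -2223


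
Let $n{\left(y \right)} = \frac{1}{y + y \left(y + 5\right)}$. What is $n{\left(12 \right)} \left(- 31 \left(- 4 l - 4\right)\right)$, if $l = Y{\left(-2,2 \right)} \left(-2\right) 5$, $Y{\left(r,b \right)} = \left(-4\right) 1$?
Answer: $\frac{1271}{54} \approx 23.537$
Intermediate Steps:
$Y{\left(r,b \right)} = -4$
$l = 40$ ($l = \left(-4\right) \left(-2\right) 5 = 8 \cdot 5 = 40$)
$n{\left(y \right)} = \frac{1}{y + y \left(5 + y\right)}$
$n{\left(12 \right)} \left(- 31 \left(- 4 l - 4\right)\right) = \frac{1}{12 \left(6 + 12\right)} \left(- 31 \left(\left(-4\right) 40 - 4\right)\right) = \frac{1}{12 \cdot 18} \left(- 31 \left(-160 - 4\right)\right) = \frac{1}{12} \cdot \frac{1}{18} \left(\left(-31\right) \left(-164\right)\right) = \frac{1}{216} \cdot 5084 = \frac{1271}{54}$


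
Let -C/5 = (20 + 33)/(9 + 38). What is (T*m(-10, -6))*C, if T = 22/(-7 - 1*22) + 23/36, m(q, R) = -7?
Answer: -231875/49068 ≈ -4.7256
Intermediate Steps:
C = -265/47 (C = -5*(20 + 33)/(9 + 38) = -265/47 ≈ -5.6383)
T = -125/1044 (T = 22/(-7 - 22) + 23*(1/36) = 22/(-29) + 23/36 = 22*(-1/29) + 23/36 = -22/29 + 23/36 = -125/1044 ≈ -0.11973)
(T*m(-10, -6))*C = -125/1044*(-7)*(-265/47) = (875/1044)*(-265/47) = -231875/49068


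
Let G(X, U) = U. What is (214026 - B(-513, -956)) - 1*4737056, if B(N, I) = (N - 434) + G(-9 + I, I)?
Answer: -4521127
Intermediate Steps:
B(N, I) = -434 + I + N (B(N, I) = (N - 434) + I = (-434 + N) + I = -434 + I + N)
(214026 - B(-513, -956)) - 1*4737056 = (214026 - (-434 - 956 - 513)) - 1*4737056 = (214026 - 1*(-1903)) - 4737056 = (214026 + 1903) - 4737056 = 215929 - 4737056 = -4521127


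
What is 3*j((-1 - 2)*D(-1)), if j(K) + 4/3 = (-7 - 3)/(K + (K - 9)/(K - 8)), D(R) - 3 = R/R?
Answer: -92/73 ≈ -1.2603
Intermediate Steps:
D(R) = 4 (D(R) = 3 + R/R = 3 + 1 = 4)
j(K) = -4/3 - 10/(K + (-9 + K)/(-8 + K)) (j(K) = -4/3 + (-7 - 3)/(K + (K - 9)/(K - 8)) = -4/3 - 10/(K + (-9 + K)/(-8 + K)))
3*j((-1 - 2)*D(-1)) = 3*(2*(-138 + (-1 - 2)*4 + 2*((-1 - 2)*4)**2)/(3*(9 - ((-1 - 2)*4)**2 + 7*((-1 - 2)*4)))) = 3*(2*(-138 - 3*4 + 2*(-3*4)**2)/(3*(9 - (-3*4)**2 + 7*(-3*4)))) = 3*(2*(-138 - 12 + 2*(-12)**2)/(3*(9 - 1*(-12)**2 + 7*(-12)))) = 3*(2*(-138 - 12 + 2*144)/(3*(9 - 1*144 - 84))) = 3*(2*(-138 - 12 + 288)/(3*(9 - 144 - 84))) = 3*((2/3)*138/(-219)) = 3*((2/3)*(-1/219)*138) = 3*(-92/219) = -92/73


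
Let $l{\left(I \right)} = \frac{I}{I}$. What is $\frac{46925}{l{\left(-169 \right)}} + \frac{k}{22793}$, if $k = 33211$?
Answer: $\frac{1069594736}{22793} \approx 46926.0$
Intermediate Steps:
$l{\left(I \right)} = 1$
$\frac{46925}{l{\left(-169 \right)}} + \frac{k}{22793} = \frac{46925}{1} + \frac{33211}{22793} = 46925 \cdot 1 + 33211 \cdot \frac{1}{22793} = 46925 + \frac{33211}{22793} = \frac{1069594736}{22793}$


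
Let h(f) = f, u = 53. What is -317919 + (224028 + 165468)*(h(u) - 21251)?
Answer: -8256854127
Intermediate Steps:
-317919 + (224028 + 165468)*(h(u) - 21251) = -317919 + (224028 + 165468)*(53 - 21251) = -317919 + 389496*(-21198) = -317919 - 8256536208 = -8256854127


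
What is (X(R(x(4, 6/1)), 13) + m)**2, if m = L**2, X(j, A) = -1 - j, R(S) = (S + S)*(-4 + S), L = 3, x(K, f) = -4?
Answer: 3136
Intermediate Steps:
R(S) = 2*S*(-4 + S) (R(S) = (2*S)*(-4 + S) = 2*S*(-4 + S))
m = 9 (m = 3**2 = 9)
(X(R(x(4, 6/1)), 13) + m)**2 = ((-1 - 2*(-4)*(-4 - 4)) + 9)**2 = ((-1 - 2*(-4)*(-8)) + 9)**2 = ((-1 - 1*64) + 9)**2 = ((-1 - 64) + 9)**2 = (-65 + 9)**2 = (-56)**2 = 3136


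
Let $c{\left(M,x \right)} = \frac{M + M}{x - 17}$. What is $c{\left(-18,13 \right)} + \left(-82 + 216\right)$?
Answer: $143$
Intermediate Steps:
$c{\left(M,x \right)} = \frac{2 M}{-17 + x}$
$c{\left(-18,13 \right)} + \left(-82 + 216\right) = 2 \left(-18\right) \frac{1}{-17 + 13} + \left(-82 + 216\right) = 2 \left(-18\right) \frac{1}{-4} + 134 = 2 \left(-18\right) \left(- \frac{1}{4}\right) + 134 = 9 + 134 = 143$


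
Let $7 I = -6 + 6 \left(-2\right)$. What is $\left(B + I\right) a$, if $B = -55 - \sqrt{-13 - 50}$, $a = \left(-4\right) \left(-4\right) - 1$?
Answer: $- \frac{6045}{7} - 45 i \sqrt{7} \approx -863.57 - 119.06 i$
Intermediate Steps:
$a = 15$ ($a = 16 - 1 = 15$)
$I = - \frac{18}{7}$ ($I = \frac{-6 + 6 \left(-2\right)}{7} = \frac{-6 - 12}{7} = \frac{1}{7} \left(-18\right) = - \frac{18}{7} \approx -2.5714$)
$B = -55 - 3 i \sqrt{7}$ ($B = -55 - \sqrt{-13 - 50} = -55 - \sqrt{-63} = -55 - 3 i \sqrt{7} \approx -55.0 - 7.9373 i$)
$\left(B + I\right) a = \left(\left(-55 - 3 i \sqrt{7}\right) - \frac{18}{7}\right) 15 = \left(- \frac{403}{7} - 3 i \sqrt{7}\right) 15 = - \frac{6045}{7} - 45 i \sqrt{7}$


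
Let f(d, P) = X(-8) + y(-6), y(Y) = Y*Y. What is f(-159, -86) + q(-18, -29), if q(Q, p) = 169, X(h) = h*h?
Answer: 269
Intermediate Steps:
X(h) = h²
y(Y) = Y²
f(d, P) = 100 (f(d, P) = (-8)² + (-6)² = 64 + 36 = 100)
f(-159, -86) + q(-18, -29) = 100 + 169 = 269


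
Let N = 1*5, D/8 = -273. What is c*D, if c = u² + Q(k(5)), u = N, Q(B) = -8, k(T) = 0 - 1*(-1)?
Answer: -37128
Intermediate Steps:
k(T) = 1 (k(T) = 0 + 1 = 1)
D = -2184 (D = 8*(-273) = -2184)
N = 5
u = 5
c = 17 (c = 5² - 8 = 25 - 8 = 17)
c*D = 17*(-2184) = -37128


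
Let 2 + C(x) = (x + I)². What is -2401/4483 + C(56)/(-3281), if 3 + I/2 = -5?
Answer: -884795/865219 ≈ -1.0226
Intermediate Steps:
I = -16 (I = -6 + 2*(-5) = -6 - 10 = -16)
C(x) = -2 + (-16 + x)² (C(x) = -2 + (x - 16)² = -2 + (-16 + x)²)
-2401/4483 + C(56)/(-3281) = -2401/4483 + (-2 + (-16 + 56)²)/(-3281) = -2401*1/4483 + (-2 + 40²)*(-1/3281) = -2401/4483 + (-2 + 1600)*(-1/3281) = -2401/4483 + 1598*(-1/3281) = -2401/4483 - 94/193 = -884795/865219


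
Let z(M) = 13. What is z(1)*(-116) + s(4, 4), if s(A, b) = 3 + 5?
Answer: -1500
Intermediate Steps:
s(A, b) = 8
z(1)*(-116) + s(4, 4) = 13*(-116) + 8 = -1508 + 8 = -1500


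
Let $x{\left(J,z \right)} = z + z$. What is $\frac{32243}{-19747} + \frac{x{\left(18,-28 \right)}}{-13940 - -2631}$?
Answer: $- \frac{363530255}{223318823} \approx -1.6279$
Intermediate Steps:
$x{\left(J,z \right)} = 2 z$
$\frac{32243}{-19747} + \frac{x{\left(18,-28 \right)}}{-13940 - -2631} = \frac{32243}{-19747} + \frac{2 \left(-28\right)}{-13940 - -2631} = 32243 \left(- \frac{1}{19747}\right) - \frac{56}{-13940 + 2631} = - \frac{32243}{19747} - \frac{56}{-11309} = - \frac{32243}{19747} - - \frac{56}{11309} = - \frac{32243}{19747} + \frac{56}{11309} = - \frac{363530255}{223318823}$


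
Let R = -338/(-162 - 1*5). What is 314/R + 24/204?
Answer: 446061/2873 ≈ 155.26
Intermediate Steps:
R = 338/167 (R = -338/(-162 - 5) = -338/(-167) = -338*(-1/167) = 338/167 ≈ 2.0240)
314/R + 24/204 = 314/(338/167) + 24/204 = 314*(167/338) + 24*(1/204) = 26219/169 + 2/17 = 446061/2873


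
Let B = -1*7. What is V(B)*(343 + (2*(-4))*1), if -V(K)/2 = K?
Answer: 4690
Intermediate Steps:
B = -7
V(K) = -2*K
V(B)*(343 + (2*(-4))*1) = (-2*(-7))*(343 + (2*(-4))*1) = 14*(343 - 8*1) = 14*(343 - 8) = 14*335 = 4690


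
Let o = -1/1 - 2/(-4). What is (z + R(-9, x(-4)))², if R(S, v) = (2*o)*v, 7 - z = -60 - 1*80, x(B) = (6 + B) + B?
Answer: 22201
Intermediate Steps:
x(B) = 6 + 2*B
z = 147 (z = 7 - (-60 - 1*80) = 7 - (-60 - 80) = 7 - 1*(-140) = 7 + 140 = 147)
o = -½ (o = -1*1 - 2*(-¼) = -1 + ½ = -½ ≈ -0.50000)
R(S, v) = -v (R(S, v) = (2*(-½))*v = -v)
(z + R(-9, x(-4)))² = (147 - (6 + 2*(-4)))² = (147 - (6 - 8))² = (147 - 1*(-2))² = (147 + 2)² = 149² = 22201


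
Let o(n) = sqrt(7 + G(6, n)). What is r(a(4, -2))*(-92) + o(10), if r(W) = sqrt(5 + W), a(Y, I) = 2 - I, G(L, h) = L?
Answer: -276 + sqrt(13) ≈ -272.39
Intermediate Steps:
o(n) = sqrt(13) (o(n) = sqrt(7 + 6) = sqrt(13))
r(a(4, -2))*(-92) + o(10) = sqrt(5 + (2 - 1*(-2)))*(-92) + sqrt(13) = sqrt(5 + (2 + 2))*(-92) + sqrt(13) = sqrt(5 + 4)*(-92) + sqrt(13) = sqrt(9)*(-92) + sqrt(13) = 3*(-92) + sqrt(13) = -276 + sqrt(13)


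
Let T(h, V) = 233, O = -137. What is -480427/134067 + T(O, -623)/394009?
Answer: -189261324232/52823604603 ≈ -3.5829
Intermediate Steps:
-480427/134067 + T(O, -623)/394009 = -480427/134067 + 233/394009 = -189261324232/52823604603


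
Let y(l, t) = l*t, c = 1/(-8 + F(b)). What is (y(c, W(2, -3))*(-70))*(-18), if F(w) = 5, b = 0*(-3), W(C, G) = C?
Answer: -840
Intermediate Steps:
b = 0
c = -1/3 (c = 1/(-8 + 5) = 1/(-3) = -1/3 ≈ -0.33333)
(y(c, W(2, -3))*(-70))*(-18) = (-1/3*2*(-70))*(-18) = -2/3*(-70)*(-18) = (140/3)*(-18) = -840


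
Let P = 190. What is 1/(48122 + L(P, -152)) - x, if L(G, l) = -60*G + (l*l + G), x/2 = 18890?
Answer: -2267404479/60016 ≈ -37780.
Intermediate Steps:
x = 37780 (x = 2*18890 = 37780)
L(G, l) = l² - 59*G (L(G, l) = -60*G + (l² + G) = -60*G + (G + l²) = l² - 59*G)
1/(48122 + L(P, -152)) - x = 1/(48122 + ((-152)² - 59*190)) - 1*37780 = 1/(48122 + (23104 - 11210)) - 37780 = 1/(48122 + 11894) - 37780 = 1/60016 - 37780 = -2267404479/60016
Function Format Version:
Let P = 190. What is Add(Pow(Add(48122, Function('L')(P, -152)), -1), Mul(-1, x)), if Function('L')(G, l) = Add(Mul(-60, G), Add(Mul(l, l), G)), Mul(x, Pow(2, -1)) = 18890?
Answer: Rational(-2267404479, 60016) ≈ -37780.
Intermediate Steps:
x = 37780 (x = Mul(2, 18890) = 37780)
Function('L')(G, l) = Add(Pow(l, 2), Mul(-59, G)) (Function('L')(G, l) = Add(Mul(-60, G), Add(Pow(l, 2), G)) = Add(Mul(-60, G), Add(G, Pow(l, 2))) = Add(Pow(l, 2), Mul(-59, G)))
Add(Pow(Add(48122, Function('L')(P, -152)), -1), Mul(-1, x)) = Add(Pow(Add(48122, Add(Pow(-152, 2), Mul(-59, 190))), -1), Mul(-1, 37780)) = Add(Pow(Add(48122, Add(23104, -11210)), -1), -37780) = Add(Pow(Add(48122, 11894), -1), -37780) = Add(Pow(60016, -1), -37780) = Add(Rational(1, 60016), -37780) = Rational(-2267404479, 60016)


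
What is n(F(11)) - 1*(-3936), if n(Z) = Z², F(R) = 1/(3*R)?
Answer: 4286305/1089 ≈ 3936.0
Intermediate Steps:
F(R) = 1/(3*R)
n(F(11)) - 1*(-3936) = ((⅓)/11)² - 1*(-3936) = ((⅓)*(1/11))² + 3936 = (1/33)² + 3936 = 1/1089 + 3936 = 4286305/1089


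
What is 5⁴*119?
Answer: 74375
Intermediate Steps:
5⁴*119 = 625*119 = 74375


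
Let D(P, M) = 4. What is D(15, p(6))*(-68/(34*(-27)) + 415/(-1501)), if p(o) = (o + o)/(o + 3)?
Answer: -32812/40527 ≈ -0.80963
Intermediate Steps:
p(o) = 2*o/(3 + o) (p(o) = (2*o)/(3 + o) = 2*o/(3 + o))
D(15, p(6))*(-68/(34*(-27)) + 415/(-1501)) = 4*(-68/(34*(-27)) + 415/(-1501)) = 4*(-68/(-918) + 415*(-1/1501)) = 4*(-68*(-1/918) - 415/1501) = 4*(2/27 - 415/1501) = 4*(-8203/40527) = -32812/40527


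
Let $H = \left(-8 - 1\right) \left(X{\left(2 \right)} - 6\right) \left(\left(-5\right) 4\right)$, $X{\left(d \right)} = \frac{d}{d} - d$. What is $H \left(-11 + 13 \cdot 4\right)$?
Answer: $-51660$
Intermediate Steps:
$X{\left(d \right)} = 1 - d$
$H = -1260$ ($H = \left(-8 - 1\right) \left(\left(1 - 2\right) - 6\right) \left(\left(-5\right) 4\right) = - 9 \left(\left(1 - 2\right) - 6\right) \left(-20\right) = - 9 \left(-1 - 6\right) \left(-20\right) = \left(-9\right) \left(-7\right) \left(-20\right) = 63 \left(-20\right) = -1260$)
$H \left(-11 + 13 \cdot 4\right) = - 1260 \left(-11 + 13 \cdot 4\right) = - 1260 \left(-11 + 52\right) = \left(-1260\right) 41 = -51660$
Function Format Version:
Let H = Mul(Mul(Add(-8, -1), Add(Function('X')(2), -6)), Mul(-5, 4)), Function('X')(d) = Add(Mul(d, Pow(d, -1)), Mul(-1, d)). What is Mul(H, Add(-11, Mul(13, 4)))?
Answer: -51660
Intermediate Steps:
Function('X')(d) = Add(1, Mul(-1, d))
H = -1260 (H = Mul(Mul(Add(-8, -1), Add(Add(1, Mul(-1, 2)), -6)), Mul(-5, 4)) = Mul(Mul(-9, Add(Add(1, -2), -6)), -20) = Mul(Mul(-9, Add(-1, -6)), -20) = Mul(Mul(-9, -7), -20) = Mul(63, -20) = -1260)
Mul(H, Add(-11, Mul(13, 4))) = Mul(-1260, Add(-11, Mul(13, 4))) = Mul(-1260, Add(-11, 52)) = Mul(-1260, 41) = -51660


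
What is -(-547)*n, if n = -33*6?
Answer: -108306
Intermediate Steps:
n = -198
-(-547)*n = -(-547)*(-198) = -547*198 = -108306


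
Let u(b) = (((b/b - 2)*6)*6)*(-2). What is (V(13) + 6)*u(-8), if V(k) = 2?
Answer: 576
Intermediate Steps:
u(b) = 72 (u(b) = (((1 - 2)*6)*6)*(-2) = (-1*6*6)*(-2) = -6*6*(-2) = -36*(-2) = 72)
(V(13) + 6)*u(-8) = (2 + 6)*72 = 8*72 = 576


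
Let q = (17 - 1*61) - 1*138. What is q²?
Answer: 33124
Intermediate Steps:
q = -182 (q = (17 - 61) - 138 = -44 - 138 = -182)
q² = (-182)² = 33124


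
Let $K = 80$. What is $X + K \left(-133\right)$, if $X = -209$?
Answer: $-10849$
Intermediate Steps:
$X + K \left(-133\right) = -209 + 80 \left(-133\right) = -209 - 10640 = -10849$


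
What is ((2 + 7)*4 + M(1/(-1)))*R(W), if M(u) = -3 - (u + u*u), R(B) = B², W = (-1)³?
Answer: 33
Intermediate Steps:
W = -1
M(u) = -3 - u - u² (M(u) = -3 - (u + u²) = -3 + (-u - u²) = -3 - u - u²)
((2 + 7)*4 + M(1/(-1)))*R(W) = ((2 + 7)*4 + (-3 - 1/(-1) - (1/(-1))²))*(-1)² = (9*4 + (-3 - 1*(-1) - 1*(-1)²))*1 = (36 + (-3 + 1 - 1*1))*1 = (36 + (-3 + 1 - 1))*1 = (36 - 3)*1 = 33*1 = 33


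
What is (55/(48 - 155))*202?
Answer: -11110/107 ≈ -103.83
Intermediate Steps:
(55/(48 - 155))*202 = (55/(-107))*202 = -1/107*55*202 = -55/107*202 = -11110/107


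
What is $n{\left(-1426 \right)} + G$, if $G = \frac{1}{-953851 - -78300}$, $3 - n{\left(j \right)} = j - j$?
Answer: $\frac{2626652}{875551} \approx 3.0$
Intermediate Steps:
$n{\left(j \right)} = 3$ ($n{\left(j \right)} = 3 - \left(j - j\right) = 3 - 0 = 3 + 0 = 3$)
$G = - \frac{1}{875551}$ ($G = \frac{1}{-953851 + 78300} = \frac{1}{-875551} = - \frac{1}{875551} \approx -1.1421 \cdot 10^{-6}$)
$n{\left(-1426 \right)} + G = 3 - \frac{1}{875551} = \frac{2626652}{875551}$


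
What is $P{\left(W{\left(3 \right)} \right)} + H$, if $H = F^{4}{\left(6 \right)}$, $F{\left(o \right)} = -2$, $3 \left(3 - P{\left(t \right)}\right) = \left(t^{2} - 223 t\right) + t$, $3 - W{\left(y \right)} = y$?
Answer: $19$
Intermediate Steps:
$W{\left(y \right)} = 3 - y$
$P{\left(t \right)} = 3 + 74 t - \frac{t^{2}}{3}$ ($P{\left(t \right)} = 3 - \frac{\left(t^{2} - 223 t\right) + t}{3} = 3 - \frac{t^{2} - 222 t}{3} = 3 - \left(- 74 t + \frac{t^{2}}{3}\right) = 3 + 74 t - \frac{t^{2}}{3}$)
$H = 16$ ($H = \left(-2\right)^{4} = 16$)
$P{\left(W{\left(3 \right)} \right)} + H = \left(3 + 74 \left(3 - 3\right) - \frac{\left(3 - 3\right)^{2}}{3}\right) + 16 = \left(3 + 74 \cdot 0 - \frac{0^{2}}{3}\right) + 16 = \left(3 + 0 - 0\right) + 16 = \left(3 + 0 + 0\right) + 16 = 3 + 16 = 19$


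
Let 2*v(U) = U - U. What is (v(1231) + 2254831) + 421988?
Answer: 2676819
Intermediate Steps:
v(U) = 0 (v(U) = (U - U)/2 = (½)*0 = 0)
(v(1231) + 2254831) + 421988 = (0 + 2254831) + 421988 = 2254831 + 421988 = 2676819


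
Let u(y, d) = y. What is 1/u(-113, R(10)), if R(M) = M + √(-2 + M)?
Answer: -1/113 ≈ -0.0088496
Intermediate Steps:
1/u(-113, R(10)) = 1/(-113) = -1/113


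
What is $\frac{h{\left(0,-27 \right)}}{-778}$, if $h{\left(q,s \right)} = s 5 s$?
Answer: $- \frac{3645}{778} \approx -4.6851$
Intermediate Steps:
$h{\left(q,s \right)} = 5 s^{2}$ ($h{\left(q,s \right)} = 5 s s = 5 s^{2}$)
$\frac{h{\left(0,-27 \right)}}{-778} = \frac{5 \left(-27\right)^{2}}{-778} = 5 \cdot 729 \left(- \frac{1}{778}\right) = 3645 \left(- \frac{1}{778}\right) = - \frac{3645}{778}$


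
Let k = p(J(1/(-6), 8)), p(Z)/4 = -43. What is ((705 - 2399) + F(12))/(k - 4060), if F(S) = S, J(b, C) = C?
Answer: 841/2116 ≈ 0.39745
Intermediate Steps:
p(Z) = -172 (p(Z) = 4*(-43) = -172)
k = -172
((705 - 2399) + F(12))/(k - 4060) = ((705 - 2399) + 12)/(-172 - 4060) = (-1694 + 12)/(-4232) = -1682*(-1/4232) = 841/2116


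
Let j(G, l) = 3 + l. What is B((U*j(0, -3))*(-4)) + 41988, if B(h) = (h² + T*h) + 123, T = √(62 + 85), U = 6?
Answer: 42111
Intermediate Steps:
T = 7*√3 (T = √147 = 7*√3 ≈ 12.124)
B(h) = 123 + h² + 7*h*√3 (B(h) = (h² + (7*√3)*h) + 123 = (h² + 7*h*√3) + 123 = 123 + h² + 7*h*√3)
B((U*j(0, -3))*(-4)) + 41988 = (123 + ((6*(3 - 3))*(-4))² + 7*((6*(3 - 3))*(-4))*√3) + 41988 = (123 + ((6*0)*(-4))² + 7*((6*0)*(-4))*√3) + 41988 = (123 + (0*(-4))² + 7*(0*(-4))*√3) + 41988 = (123 + 0² + 7*0*√3) + 41988 = (123 + 0 + 0) + 41988 = 123 + 41988 = 42111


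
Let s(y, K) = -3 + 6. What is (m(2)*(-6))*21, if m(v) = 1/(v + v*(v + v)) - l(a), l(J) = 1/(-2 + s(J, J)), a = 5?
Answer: 567/5 ≈ 113.40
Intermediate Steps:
s(y, K) = 3
l(J) = 1 (l(J) = 1/(-2 + 3) = 1/1 = 1)
m(v) = -1 + 1/(v + 2*v**2) (m(v) = 1/(v + v*(v + v)) - 1*1 = 1/(v + v*(2*v)) - 1 = 1/(v + 2*v**2) - 1 = -1 + 1/(v + 2*v**2))
(m(2)*(-6))*21 = (((1 - 1*2 - 2*2**2)/(2*(1 + 2*2)))*(-6))*21 = (((1 - 2 - 2*4)/(2*(1 + 4)))*(-6))*21 = (((1/2)*(1 - 2 - 8)/5)*(-6))*21 = (((1/2)*(1/5)*(-9))*(-6))*21 = -9/10*(-6)*21 = (27/5)*21 = 567/5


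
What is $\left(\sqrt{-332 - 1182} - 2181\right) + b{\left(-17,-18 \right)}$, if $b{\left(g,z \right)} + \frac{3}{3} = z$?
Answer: $-2200 + i \sqrt{1514} \approx -2200.0 + 38.91 i$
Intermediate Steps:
$b{\left(g,z \right)} = -1 + z$
$\left(\sqrt{-332 - 1182} - 2181\right) + b{\left(-17,-18 \right)} = \left(\sqrt{-332 - 1182} - 2181\right) - 19 = \left(\sqrt{-1514} - 2181\right) - 19 = \left(i \sqrt{1514} - 2181\right) - 19 = \left(-2181 + i \sqrt{1514}\right) - 19 = -2200 + i \sqrt{1514}$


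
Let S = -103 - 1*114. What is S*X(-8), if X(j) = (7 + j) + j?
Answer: 1953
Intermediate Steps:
S = -217 (S = -103 - 114 = -217)
X(j) = 7 + 2*j
S*X(-8) = -217*(7 + 2*(-8)) = -217*(7 - 16) = -217*(-9) = 1953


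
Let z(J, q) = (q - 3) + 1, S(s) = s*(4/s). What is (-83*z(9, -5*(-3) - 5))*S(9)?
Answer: -2656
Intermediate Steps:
S(s) = 4
z(J, q) = -2 + q (z(J, q) = (-3 + q) + 1 = -2 + q)
(-83*z(9, -5*(-3) - 5))*S(9) = -83*(-2 + (-5*(-3) - 5))*4 = -83*(-2 + (15 - 5))*4 = -83*(-2 + 10)*4 = -83*8*4 = -664*4 = -2656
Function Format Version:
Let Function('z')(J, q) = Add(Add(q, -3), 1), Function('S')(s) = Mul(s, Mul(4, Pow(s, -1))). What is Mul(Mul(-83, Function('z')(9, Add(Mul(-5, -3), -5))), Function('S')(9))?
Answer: -2656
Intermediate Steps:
Function('S')(s) = 4
Function('z')(J, q) = Add(-2, q) (Function('z')(J, q) = Add(Add(-3, q), 1) = Add(-2, q))
Mul(Mul(-83, Function('z')(9, Add(Mul(-5, -3), -5))), Function('S')(9)) = Mul(Mul(-83, Add(-2, Add(Mul(-5, -3), -5))), 4) = Mul(Mul(-83, Add(-2, Add(15, -5))), 4) = Mul(Mul(-83, Add(-2, 10)), 4) = Mul(Mul(-83, 8), 4) = Mul(-664, 4) = -2656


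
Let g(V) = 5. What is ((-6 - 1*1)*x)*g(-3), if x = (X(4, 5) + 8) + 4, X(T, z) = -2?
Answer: -350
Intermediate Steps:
x = 10 (x = (-2 + 8) + 4 = 6 + 4 = 10)
((-6 - 1*1)*x)*g(-3) = ((-6 - 1*1)*10)*5 = ((-6 - 1)*10)*5 = -7*10*5 = -70*5 = -350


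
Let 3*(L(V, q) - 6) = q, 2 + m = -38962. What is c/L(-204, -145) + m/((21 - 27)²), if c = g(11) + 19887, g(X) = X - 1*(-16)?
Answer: -591595/381 ≈ -1552.7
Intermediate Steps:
g(X) = 16 + X (g(X) = X + 16 = 16 + X)
m = -38964 (m = -2 - 38962 = -38964)
L(V, q) = 6 + q/3
c = 19914 (c = (16 + 11) + 19887 = 27 + 19887 = 19914)
c/L(-204, -145) + m/((21 - 27)²) = 19914/(6 + (⅓)*(-145)) - 38964/(21 - 27)² = 19914/(6 - 145/3) - 38964/((-6)²) = 19914/(-127/3) - 38964/36 = 19914*(-3/127) - 38964*1/36 = -59742/127 - 3247/3 = -591595/381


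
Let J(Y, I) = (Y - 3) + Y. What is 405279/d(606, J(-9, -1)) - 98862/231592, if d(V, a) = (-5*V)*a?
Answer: 347495179/58476980 ≈ 5.9424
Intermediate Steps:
J(Y, I) = -3 + 2*Y (J(Y, I) = (-3 + Y) + Y = -3 + 2*Y)
d(V, a) = -5*V*a
405279/d(606, J(-9, -1)) - 98862/231592 = 405279/((-5*606*(-3 + 2*(-9)))) - 98862/231592 = 405279/((-5*606*(-3 - 18))) - 98862*1/231592 = 405279/((-5*606*(-21))) - 49431/115796 = 405279/63630 - 49431/115796 = 405279*(1/63630) - 49431/115796 = 6433/1010 - 49431/115796 = 347495179/58476980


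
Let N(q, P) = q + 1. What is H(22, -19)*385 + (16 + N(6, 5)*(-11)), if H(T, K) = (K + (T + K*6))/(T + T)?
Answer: -4129/4 ≈ -1032.3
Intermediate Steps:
N(q, P) = 1 + q
H(T, K) = (T + 7*K)/(2*T) (H(T, K) = (K + (T + 6*K))/((2*T)) = (T + 7*K)*(1/(2*T)) = (T + 7*K)/(2*T))
H(22, -19)*385 + (16 + N(6, 5)*(-11)) = ((1/2)*(22 + 7*(-19))/22)*385 + (16 + (1 + 6)*(-11)) = ((1/2)*(1/22)*(22 - 133))*385 + (16 + 7*(-11)) = ((1/2)*(1/22)*(-111))*385 + (16 - 77) = -111/44*385 - 61 = -3885/4 - 61 = -4129/4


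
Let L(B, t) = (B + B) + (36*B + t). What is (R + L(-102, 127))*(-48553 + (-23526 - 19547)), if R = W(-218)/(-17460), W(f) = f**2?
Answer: 500163916172/1455 ≈ 3.4376e+8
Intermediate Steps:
R = -11881/4365 (R = (-218)**2/(-17460) = 47524*(-1/17460) = -11881/4365 ≈ -2.7219)
L(B, t) = t + 38*B (L(B, t) = 2*B + (t + 36*B) = t + 38*B)
(R + L(-102, 127))*(-48553 + (-23526 - 19547)) = (-11881/4365 + (127 + 38*(-102)))*(-48553 + (-23526 - 19547)) = (-11881/4365 + (127 - 3876))*(-48553 - 43073) = (-11881/4365 - 3749)*(-91626) = -16376266/4365*(-91626) = 500163916172/1455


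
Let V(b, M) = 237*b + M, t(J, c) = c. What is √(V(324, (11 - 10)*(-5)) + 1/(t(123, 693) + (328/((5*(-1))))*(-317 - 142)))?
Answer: 2*√50594102409677/51339 ≈ 277.10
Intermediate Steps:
V(b, M) = M + 237*b
√(V(324, (11 - 10)*(-5)) + 1/(t(123, 693) + (328/((5*(-1))))*(-317 - 142))) = √(((11 - 10)*(-5) + 237*324) + 1/(693 + (328/((5*(-1))))*(-317 - 142))) = √((1*(-5) + 76788) + 1/(693 + (328/(-5))*(-459))) = √((-5 + 76788) + 1/(693 + (328*(-⅕))*(-459))) = √(76783 + 1/(693 - 328/5*(-459))) = √(76783 + 1/(693 + 150552/5)) = √(76783 + 1/(154017/5)) = √(76783 + 5/154017) = √(11825887316/154017) = 2*√50594102409677/51339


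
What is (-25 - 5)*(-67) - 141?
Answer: 1869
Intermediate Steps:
(-25 - 5)*(-67) - 141 = -30*(-67) - 141 = 2010 - 141 = 1869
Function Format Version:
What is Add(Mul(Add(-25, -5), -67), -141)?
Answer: 1869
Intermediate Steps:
Add(Mul(Add(-25, -5), -67), -141) = Add(Mul(-30, -67), -141) = Add(2010, -141) = 1869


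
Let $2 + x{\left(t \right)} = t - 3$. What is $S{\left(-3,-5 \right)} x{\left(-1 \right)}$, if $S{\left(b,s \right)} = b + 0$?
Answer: $18$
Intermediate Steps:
$S{\left(b,s \right)} = b$
$x{\left(t \right)} = -5 + t$ ($x{\left(t \right)} = -2 + \left(t - 3\right) = -2 + \left(-3 + t\right) = -5 + t$)
$S{\left(-3,-5 \right)} x{\left(-1 \right)} = - 3 \left(-5 - 1\right) = \left(-3\right) \left(-6\right) = 18$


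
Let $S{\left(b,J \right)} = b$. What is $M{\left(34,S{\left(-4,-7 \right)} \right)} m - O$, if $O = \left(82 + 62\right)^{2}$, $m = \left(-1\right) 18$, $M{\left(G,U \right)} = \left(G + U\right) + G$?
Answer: $-21888$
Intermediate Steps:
$M{\left(G,U \right)} = U + 2 G$
$m = -18$
$O = 20736$ ($O = 144^{2} = 20736$)
$M{\left(34,S{\left(-4,-7 \right)} \right)} m - O = \left(-4 + 2 \cdot 34\right) \left(-18\right) - 20736 = \left(-4 + 68\right) \left(-18\right) - 20736 = 64 \left(-18\right) - 20736 = -1152 - 20736 = -21888$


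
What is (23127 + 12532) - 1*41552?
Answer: -5893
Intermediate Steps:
(23127 + 12532) - 1*41552 = 35659 - 41552 = -5893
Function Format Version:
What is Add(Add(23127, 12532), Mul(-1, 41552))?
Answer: -5893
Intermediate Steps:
Add(Add(23127, 12532), Mul(-1, 41552)) = Add(35659, -41552) = -5893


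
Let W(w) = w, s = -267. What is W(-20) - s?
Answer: 247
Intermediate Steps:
W(-20) - s = -20 - 1*(-267) = -20 + 267 = 247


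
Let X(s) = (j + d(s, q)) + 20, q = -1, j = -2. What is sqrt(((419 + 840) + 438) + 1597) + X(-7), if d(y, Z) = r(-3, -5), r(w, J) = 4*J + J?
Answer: -7 + 3*sqrt(366) ≈ 50.393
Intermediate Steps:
r(w, J) = 5*J
d(y, Z) = -25 (d(y, Z) = 5*(-5) = -25)
X(s) = -7 (X(s) = (-2 - 25) + 20 = -27 + 20 = -7)
sqrt(((419 + 840) + 438) + 1597) + X(-7) = sqrt(((419 + 840) + 438) + 1597) - 7 = sqrt((1259 + 438) + 1597) - 7 = sqrt(1697 + 1597) - 7 = sqrt(3294) - 7 = 3*sqrt(366) - 7 = -7 + 3*sqrt(366)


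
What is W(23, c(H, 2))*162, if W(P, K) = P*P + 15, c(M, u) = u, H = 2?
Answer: 88128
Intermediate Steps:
W(P, K) = 15 + P² (W(P, K) = P² + 15 = 15 + P²)
W(23, c(H, 2))*162 = (15 + 23²)*162 = (15 + 529)*162 = 544*162 = 88128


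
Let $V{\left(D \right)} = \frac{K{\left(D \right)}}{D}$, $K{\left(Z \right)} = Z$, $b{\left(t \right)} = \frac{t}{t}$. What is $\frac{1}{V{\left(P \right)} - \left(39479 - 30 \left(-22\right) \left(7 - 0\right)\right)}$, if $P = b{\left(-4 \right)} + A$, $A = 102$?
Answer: $- \frac{1}{44098} \approx -2.2677 \cdot 10^{-5}$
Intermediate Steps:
$b{\left(t \right)} = 1$
$P = 103$ ($P = 1 + 102 = 103$)
$V{\left(D \right)} = 1$ ($V{\left(D \right)} = \frac{D}{D} = 1$)
$\frac{1}{V{\left(P \right)} - \left(39479 - 30 \left(-22\right) \left(7 - 0\right)\right)} = \frac{1}{1 - \left(39479 - 30 \left(-22\right) \left(7 - 0\right)\right)} = \frac{1}{1 - \left(39479 + 660 \left(7 + 0\right)\right)} = \frac{1}{1 - 44099} = \frac{1}{-44098} = - \frac{1}{44098}$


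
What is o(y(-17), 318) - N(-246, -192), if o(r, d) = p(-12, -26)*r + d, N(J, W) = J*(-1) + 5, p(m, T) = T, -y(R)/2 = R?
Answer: -817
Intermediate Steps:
y(R) = -2*R
N(J, W) = 5 - J (N(J, W) = -J + 5 = 5 - J)
o(r, d) = d - 26*r (o(r, d) = -26*r + d = d - 26*r)
o(y(-17), 318) - N(-246, -192) = (318 - (-52)*(-17)) - (5 - 1*(-246)) = (318 - 26*34) - (5 + 246) = (318 - 884) - 1*251 = -566 - 251 = -817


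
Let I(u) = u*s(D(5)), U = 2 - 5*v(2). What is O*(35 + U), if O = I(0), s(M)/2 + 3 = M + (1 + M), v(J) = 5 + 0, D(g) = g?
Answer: 0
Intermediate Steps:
v(J) = 5
s(M) = -4 + 4*M (s(M) = -6 + 2*(M + (1 + M)) = -6 + 2*(1 + 2*M) = -6 + (2 + 4*M) = -4 + 4*M)
U = -23 (U = 2 - 5*5 = 2 - 25 = -23)
I(u) = 16*u (I(u) = u*(-4 + 4*5) = u*(-4 + 20) = u*16 = 16*u)
O = 0 (O = 16*0 = 0)
O*(35 + U) = 0*(35 - 23) = 0*12 = 0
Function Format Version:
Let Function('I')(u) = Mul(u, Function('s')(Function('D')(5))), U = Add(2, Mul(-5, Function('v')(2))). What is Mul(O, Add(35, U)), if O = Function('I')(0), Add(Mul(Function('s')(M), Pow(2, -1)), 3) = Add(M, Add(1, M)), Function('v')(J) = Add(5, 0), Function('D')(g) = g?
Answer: 0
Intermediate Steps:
Function('v')(J) = 5
Function('s')(M) = Add(-4, Mul(4, M)) (Function('s')(M) = Add(-6, Mul(2, Add(M, Add(1, M)))) = Add(-6, Mul(2, Add(1, Mul(2, M)))) = Add(-6, Add(2, Mul(4, M))) = Add(-4, Mul(4, M)))
U = -23 (U = Add(2, Mul(-5, 5)) = Add(2, -25) = -23)
Function('I')(u) = Mul(16, u) (Function('I')(u) = Mul(u, Add(-4, Mul(4, 5))) = Mul(u, Add(-4, 20)) = Mul(u, 16) = Mul(16, u))
O = 0 (O = Mul(16, 0) = 0)
Mul(O, Add(35, U)) = Mul(0, Add(35, -23)) = Mul(0, 12) = 0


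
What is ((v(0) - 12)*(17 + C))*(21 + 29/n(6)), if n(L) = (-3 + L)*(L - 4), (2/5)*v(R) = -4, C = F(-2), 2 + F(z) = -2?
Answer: -22165/3 ≈ -7388.3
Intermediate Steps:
F(z) = -4 (F(z) = -2 - 2 = -4)
C = -4
v(R) = -10 (v(R) = (5/2)*(-4) = -10)
n(L) = (-4 + L)*(-3 + L) (n(L) = (-3 + L)*(-4 + L) = (-4 + L)*(-3 + L))
((v(0) - 12)*(17 + C))*(21 + 29/n(6)) = ((-10 - 12)*(17 - 4))*(21 + 29/(12 + 6² - 7*6)) = (-22*13)*(21 + 29/(12 + 36 - 42)) = -286*(21 + 29/6) = -286*155/6 = -22165/3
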